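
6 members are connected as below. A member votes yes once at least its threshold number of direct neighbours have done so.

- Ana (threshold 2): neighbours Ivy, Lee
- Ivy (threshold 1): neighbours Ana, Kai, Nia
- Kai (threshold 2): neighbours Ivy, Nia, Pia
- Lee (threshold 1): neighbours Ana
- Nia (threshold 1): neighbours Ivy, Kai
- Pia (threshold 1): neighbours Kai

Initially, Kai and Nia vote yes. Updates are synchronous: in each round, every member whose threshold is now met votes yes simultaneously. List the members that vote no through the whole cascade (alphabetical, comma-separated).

Ana, Lee

Round 1 — Kai, Nia vote yes (initial).
Round 2 — checking thresholds:
  Ivy: 2 of 3 neighbours ≥ 1, votes yes.
  Pia: 1 of 1 neighbours ≥ 1, votes yes.
Round 3 — no new yes votes; cascade stops.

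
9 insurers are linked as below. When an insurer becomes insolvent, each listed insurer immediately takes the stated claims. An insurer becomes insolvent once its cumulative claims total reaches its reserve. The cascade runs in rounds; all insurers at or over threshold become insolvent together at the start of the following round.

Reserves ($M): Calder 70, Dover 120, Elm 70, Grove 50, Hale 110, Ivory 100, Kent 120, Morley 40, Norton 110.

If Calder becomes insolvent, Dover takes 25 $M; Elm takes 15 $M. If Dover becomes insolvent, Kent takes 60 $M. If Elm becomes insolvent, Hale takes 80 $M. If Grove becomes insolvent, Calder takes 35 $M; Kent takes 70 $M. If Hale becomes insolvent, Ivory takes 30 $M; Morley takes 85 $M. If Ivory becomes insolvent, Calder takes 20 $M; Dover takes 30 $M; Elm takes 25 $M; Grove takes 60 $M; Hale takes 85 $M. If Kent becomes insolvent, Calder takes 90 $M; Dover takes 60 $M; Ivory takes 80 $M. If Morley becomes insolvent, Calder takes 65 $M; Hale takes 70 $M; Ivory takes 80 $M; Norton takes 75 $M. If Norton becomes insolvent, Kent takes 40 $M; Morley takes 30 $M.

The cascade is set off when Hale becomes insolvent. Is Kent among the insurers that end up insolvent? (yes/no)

no

Round 1 — Hale becomes insolvent (initial).
  Ivory: +30 → 30 < 100
  Morley: +85 → 85 ≥ 40
Round 2 — Morley becomes insolvent.
  Calder: +65 → 65 < 70
  Ivory: +80 → 110 ≥ 100
  Norton: +75 → 75 < 110
Round 3 — Ivory becomes insolvent.
  Calder: +20 → 85 ≥ 70
  Dover: +30 → 30 < 120
  Elm: +25 → 25 < 70
  Grove: +60 → 60 ≥ 50
Round 4 — Calder, Grove become insolvent.
  Dover: +25 → 55 < 120
  Elm: +15 → 40 < 70
  Kent: +70 → 70 < 120
No further insolvencies.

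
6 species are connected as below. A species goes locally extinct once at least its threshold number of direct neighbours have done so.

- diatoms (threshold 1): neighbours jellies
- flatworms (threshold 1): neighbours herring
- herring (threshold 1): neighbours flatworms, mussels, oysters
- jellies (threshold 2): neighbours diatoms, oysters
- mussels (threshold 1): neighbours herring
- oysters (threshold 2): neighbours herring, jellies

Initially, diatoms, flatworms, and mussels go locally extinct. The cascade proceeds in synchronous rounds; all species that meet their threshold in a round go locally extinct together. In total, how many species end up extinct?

Round 1 — diatoms, flatworms, mussels go locally extinct (initial).
Round 2 — checking thresholds:
  herring: 2 of 3 neighbours ≥ 1, goes locally extinct.
  jellies: 1 of 2 neighbours < 2, holds.
Round 3 — no new extinctions; cascade stops.

4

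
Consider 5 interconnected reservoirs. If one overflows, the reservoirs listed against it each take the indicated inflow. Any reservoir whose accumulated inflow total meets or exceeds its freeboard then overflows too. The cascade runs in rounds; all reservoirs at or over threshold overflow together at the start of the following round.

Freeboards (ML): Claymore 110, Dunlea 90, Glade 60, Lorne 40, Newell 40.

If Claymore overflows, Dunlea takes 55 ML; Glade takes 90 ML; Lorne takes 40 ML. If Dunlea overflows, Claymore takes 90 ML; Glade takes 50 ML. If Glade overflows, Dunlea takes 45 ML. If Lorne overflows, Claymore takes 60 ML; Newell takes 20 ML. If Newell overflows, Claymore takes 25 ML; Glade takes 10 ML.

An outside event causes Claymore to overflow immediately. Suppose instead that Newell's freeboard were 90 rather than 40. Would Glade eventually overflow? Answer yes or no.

With Newell's freeboard at 90:
Round 1 — Claymore overflows (initial).
  Dunlea: +55 → 55 < 90
  Glade: +90 → 90 ≥ 60
  Lorne: +40 → 40 ≥ 40
Round 2 — Glade, Lorne overflow.
  Dunlea: +45 → 100 ≥ 90
  Newell: +20 → 20 < 90
Round 3 — Dunlea overflows.
No further overflows.

yes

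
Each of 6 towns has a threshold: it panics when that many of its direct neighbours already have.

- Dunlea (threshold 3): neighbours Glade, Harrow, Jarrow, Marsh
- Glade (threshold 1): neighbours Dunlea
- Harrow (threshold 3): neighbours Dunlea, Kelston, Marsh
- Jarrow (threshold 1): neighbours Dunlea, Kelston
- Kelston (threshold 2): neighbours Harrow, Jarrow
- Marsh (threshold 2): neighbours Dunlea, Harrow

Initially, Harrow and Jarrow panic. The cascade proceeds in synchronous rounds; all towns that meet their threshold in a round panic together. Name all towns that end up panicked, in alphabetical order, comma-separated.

Round 1 — Harrow, Jarrow panic (initial).
Round 2 — checking thresholds:
  Dunlea: 2 of 4 neighbours < 3, holds.
  Kelston: 2 of 2 neighbours ≥ 2, panics.
  Marsh: 1 of 2 neighbours < 2, holds.
Round 3 — no new panics; cascade stops.

Harrow, Jarrow, Kelston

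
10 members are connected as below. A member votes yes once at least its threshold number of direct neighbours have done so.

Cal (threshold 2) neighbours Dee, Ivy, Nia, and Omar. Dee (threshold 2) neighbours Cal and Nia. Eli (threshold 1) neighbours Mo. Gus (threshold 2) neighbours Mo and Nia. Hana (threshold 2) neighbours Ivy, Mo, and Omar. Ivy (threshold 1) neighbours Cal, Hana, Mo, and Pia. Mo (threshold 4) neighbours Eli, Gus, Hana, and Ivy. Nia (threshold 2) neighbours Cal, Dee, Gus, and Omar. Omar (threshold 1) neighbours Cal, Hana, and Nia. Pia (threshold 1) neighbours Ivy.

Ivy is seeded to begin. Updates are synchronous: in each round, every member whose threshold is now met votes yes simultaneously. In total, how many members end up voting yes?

Round 1 — Ivy votes yes (initial).
Round 2 — checking thresholds:
  Cal: 1 of 4 neighbours < 2, below threshold.
  Hana: 1 of 3 neighbours < 2, below threshold.
  Mo: 1 of 4 neighbours < 4, below threshold.
  Pia: 1 of 1 neighbours ≥ 1, votes yes.
Round 3 — no new yes votes; cascade stops.

2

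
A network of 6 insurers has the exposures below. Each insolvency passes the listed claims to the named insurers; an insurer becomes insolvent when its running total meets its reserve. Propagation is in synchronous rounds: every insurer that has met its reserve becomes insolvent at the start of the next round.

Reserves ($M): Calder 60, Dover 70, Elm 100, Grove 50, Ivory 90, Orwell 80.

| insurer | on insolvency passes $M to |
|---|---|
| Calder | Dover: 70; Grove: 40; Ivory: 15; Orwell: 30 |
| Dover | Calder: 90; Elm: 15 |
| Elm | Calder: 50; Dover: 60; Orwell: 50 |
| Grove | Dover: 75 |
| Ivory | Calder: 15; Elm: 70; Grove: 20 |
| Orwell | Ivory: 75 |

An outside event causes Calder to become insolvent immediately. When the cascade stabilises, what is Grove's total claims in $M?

Round 1 — Calder becomes insolvent (initial).
  Dover: +70 → 70 ≥ 70
  Grove: +40 → 40 < 50
  Ivory: +15 → 15 < 90
  Orwell: +30 → 30 < 80
Round 2 — Dover becomes insolvent.
  Elm: +15 → 15 < 100
No further insolvencies.

40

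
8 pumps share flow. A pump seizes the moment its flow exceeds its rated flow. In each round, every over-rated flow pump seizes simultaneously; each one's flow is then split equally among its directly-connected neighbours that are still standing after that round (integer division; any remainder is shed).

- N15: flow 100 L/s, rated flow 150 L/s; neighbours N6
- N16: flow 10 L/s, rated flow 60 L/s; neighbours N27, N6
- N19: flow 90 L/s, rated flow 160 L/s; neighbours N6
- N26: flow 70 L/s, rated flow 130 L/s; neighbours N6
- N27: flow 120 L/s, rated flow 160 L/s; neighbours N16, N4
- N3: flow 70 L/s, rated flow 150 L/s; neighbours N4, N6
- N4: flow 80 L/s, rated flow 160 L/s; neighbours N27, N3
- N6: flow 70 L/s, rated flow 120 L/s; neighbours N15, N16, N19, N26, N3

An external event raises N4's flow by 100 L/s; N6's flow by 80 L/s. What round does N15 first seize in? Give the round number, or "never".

Round 1 — N4 at 180 > 160; N6 at 150 > 120. N4, N6 seize.
  N4 sheds 180 L/s to N27, N3: 90 each.
    N27: 120+90 = 210 > 160
    N3: 70+90 = 160 > 150
  N6 sheds 150 L/s to N15, N16, N19, N26, N3: 30 each.
    N15: 100+30 = 130 ≤ 150
    N16: 10+30 = 40 ≤ 60
    N19: 90+30 = 120 ≤ 160
    N26: 70+30 = 100 ≤ 130
    N3: 160+30 = 190 > 150
Round 2 — N27, N3 seize.
  N27 sheds 210 L/s to N16: 210 each.
    N16: 40+210 = 250 > 60
  N3 sheds 190 L/s: no online neighbours, lost.
Round 3 — N16 seizes.
  N16 sheds 250 L/s: no online neighbours, lost.
No further seizures.

never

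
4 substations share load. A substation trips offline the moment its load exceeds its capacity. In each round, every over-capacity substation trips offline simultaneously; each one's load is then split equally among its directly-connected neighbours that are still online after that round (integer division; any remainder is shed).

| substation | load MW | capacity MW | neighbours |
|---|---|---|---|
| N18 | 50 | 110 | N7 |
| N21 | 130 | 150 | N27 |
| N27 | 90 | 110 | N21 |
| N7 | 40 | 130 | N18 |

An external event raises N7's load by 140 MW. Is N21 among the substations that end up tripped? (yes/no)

no

Round 1 — N7 at 180 > 130. N7 trips offline.
  N7 sheds 180 MW to N18: 180 each.
    N18: 50+180 = 230 > 110
Round 2 — N18 trips offline.
  N18 sheds 230 MW: no online neighbours, lost.
No further trips.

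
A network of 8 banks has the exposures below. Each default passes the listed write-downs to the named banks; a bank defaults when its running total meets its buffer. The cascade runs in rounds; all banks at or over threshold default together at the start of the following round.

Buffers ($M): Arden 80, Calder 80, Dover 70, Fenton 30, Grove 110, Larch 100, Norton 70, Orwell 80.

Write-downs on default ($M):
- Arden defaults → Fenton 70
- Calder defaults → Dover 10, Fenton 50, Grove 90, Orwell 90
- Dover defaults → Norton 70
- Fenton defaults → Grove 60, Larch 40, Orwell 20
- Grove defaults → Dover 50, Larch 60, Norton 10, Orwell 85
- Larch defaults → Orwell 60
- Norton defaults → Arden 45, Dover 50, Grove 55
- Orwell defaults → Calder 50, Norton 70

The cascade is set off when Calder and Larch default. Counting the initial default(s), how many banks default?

7

Round 1 — Calder, Larch default (initial).
  Dover: +10 → 10 < 70
  Fenton: +50 → 50 ≥ 30
  Grove: +90 → 90 < 110
  Orwell: +90+60 → 150 ≥ 80
Round 2 — Fenton, Orwell default.
  Grove: +60 → 150 ≥ 110
  Norton: +70 → 70 ≥ 70
Round 3 — Grove, Norton default.
  Arden: +45 → 45 < 80
  Dover: +50+50 → 110 ≥ 70
Round 4 — Dover defaults.
No further defaults.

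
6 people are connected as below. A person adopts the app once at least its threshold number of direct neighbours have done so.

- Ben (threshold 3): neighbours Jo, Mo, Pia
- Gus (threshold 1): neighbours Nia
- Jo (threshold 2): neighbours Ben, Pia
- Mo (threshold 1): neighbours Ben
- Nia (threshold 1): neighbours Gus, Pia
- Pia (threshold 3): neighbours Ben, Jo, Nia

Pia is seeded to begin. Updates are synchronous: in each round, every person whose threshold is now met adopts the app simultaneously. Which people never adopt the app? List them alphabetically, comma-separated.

Round 1 — Pia adopts the app (initial).
Round 2 — checking thresholds:
  Ben: 1 of 3 neighbours < 3, below threshold.
  Jo: 1 of 2 neighbours < 2, below threshold.
  Nia: 1 of 2 neighbours ≥ 1, adopts the app.
Round 3 — checking thresholds:
  Ben: 1 of 3 neighbours < 3, below threshold.
  Gus: 1 of 1 neighbours ≥ 1, adopts the app.
  Jo: 1 of 2 neighbours < 2, below threshold.
Round 4 — no new adoptions; cascade stops.

Ben, Jo, Mo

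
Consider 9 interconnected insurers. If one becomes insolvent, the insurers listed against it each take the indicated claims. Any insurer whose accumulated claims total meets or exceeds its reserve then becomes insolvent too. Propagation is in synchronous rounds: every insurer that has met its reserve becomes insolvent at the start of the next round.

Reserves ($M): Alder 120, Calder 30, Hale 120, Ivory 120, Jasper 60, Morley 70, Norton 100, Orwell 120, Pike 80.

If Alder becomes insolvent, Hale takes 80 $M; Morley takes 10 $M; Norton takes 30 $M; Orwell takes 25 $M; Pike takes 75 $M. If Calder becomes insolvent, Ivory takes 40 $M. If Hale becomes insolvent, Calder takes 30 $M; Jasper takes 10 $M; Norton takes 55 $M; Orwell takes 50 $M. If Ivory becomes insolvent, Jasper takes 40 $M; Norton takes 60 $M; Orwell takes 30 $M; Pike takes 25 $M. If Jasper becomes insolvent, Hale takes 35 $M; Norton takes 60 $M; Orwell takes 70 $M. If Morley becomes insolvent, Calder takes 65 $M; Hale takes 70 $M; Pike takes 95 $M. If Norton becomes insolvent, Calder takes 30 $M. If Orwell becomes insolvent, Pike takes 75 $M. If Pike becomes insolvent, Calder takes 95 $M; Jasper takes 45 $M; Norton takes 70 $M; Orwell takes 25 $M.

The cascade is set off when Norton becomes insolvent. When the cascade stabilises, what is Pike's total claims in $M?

Round 1 — Norton becomes insolvent (initial).
  Calder: +30 → 30 ≥ 30
Round 2 — Calder becomes insolvent.
  Ivory: +40 → 40 < 120
No further insolvencies.

0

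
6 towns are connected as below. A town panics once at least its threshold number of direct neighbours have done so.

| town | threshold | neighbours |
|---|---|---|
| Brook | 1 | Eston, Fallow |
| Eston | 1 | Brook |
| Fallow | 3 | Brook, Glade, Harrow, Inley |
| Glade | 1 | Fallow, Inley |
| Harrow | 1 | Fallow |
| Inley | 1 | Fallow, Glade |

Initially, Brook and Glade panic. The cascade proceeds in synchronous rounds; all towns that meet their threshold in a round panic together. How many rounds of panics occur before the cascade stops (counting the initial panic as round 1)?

Round 1 — Brook, Glade panic (initial).
Round 2 — checking thresholds:
  Eston: 1 of 1 neighbours ≥ 1, panics.
  Fallow: 2 of 4 neighbours < 3, below threshold.
  Inley: 1 of 2 neighbours ≥ 1, panics.
Round 3 — checking thresholds:
  Fallow: 3 of 4 neighbours ≥ 3, panics.
Round 4 — checking thresholds:
  Harrow: 1 of 1 neighbours ≥ 1, panics.
Round 5 — no new panics; cascade stops.

4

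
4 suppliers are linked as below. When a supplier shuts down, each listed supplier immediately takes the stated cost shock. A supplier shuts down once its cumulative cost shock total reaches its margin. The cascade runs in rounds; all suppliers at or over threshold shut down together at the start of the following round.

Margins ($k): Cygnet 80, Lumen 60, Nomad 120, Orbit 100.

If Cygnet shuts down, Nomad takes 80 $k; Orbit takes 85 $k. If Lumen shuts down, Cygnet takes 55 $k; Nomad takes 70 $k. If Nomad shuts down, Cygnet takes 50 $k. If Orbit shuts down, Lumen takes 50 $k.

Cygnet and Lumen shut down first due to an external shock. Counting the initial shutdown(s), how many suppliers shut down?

3

Round 1 — Cygnet, Lumen shut down (initial).
  Nomad: +80+70 → 150 ≥ 120
  Orbit: +85 → 85 < 100
Round 2 — Nomad shuts down.
No further shutdowns.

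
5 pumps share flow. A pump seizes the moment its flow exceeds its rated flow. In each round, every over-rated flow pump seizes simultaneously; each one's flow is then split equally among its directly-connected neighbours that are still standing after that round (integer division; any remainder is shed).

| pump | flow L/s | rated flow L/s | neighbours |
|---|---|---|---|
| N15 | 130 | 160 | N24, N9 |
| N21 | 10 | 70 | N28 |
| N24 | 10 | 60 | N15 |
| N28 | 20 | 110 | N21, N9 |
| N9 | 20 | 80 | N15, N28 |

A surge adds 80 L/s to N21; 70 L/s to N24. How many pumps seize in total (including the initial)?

5

Round 1 — N21 at 90 > 70; N24 at 80 > 60. N21, N24 seize.
  N21 sheds 90 L/s to N28: 90 each.
    N28: 20+90 = 110 ≤ 110
  N24 sheds 80 L/s to N15: 80 each.
    N15: 130+80 = 210 > 160
Round 2 — N15 seizes.
  N15 sheds 210 L/s to N9: 210 each.
    N9: 20+210 = 230 > 80
Round 3 — N9 seizes.
  N9 sheds 230 L/s to N28: 230 each.
    N28: 110+230 = 340 > 110
Round 4 — N28 seizes.
  N28 sheds 340 L/s: no online neighbours, lost.
No further seizures.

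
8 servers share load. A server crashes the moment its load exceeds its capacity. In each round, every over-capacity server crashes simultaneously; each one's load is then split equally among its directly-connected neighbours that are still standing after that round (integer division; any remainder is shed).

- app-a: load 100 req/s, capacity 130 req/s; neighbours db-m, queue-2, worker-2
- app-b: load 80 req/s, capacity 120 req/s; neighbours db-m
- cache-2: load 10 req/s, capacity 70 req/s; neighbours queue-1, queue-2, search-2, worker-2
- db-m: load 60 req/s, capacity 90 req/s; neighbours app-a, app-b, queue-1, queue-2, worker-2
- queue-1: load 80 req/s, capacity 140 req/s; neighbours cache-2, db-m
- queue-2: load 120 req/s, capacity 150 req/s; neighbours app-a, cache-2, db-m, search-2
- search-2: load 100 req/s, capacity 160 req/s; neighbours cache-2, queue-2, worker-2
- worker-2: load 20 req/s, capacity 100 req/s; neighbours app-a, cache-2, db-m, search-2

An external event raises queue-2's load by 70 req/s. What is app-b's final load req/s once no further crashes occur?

115

Round 1 — queue-2 at 190 > 150. queue-2 crashes.
  queue-2 sheds 190 req/s to app-a, cache-2, db-m, search-2: 47 each (2 lost).
    app-a: 100+47 = 147 > 130
    cache-2: 10+47 = 57 ≤ 70
    db-m: 60+47 = 107 > 90
    search-2: 100+47 = 147 ≤ 160
Round 2 — app-a, db-m crash.
  app-a sheds 147 req/s to worker-2: 147 each.
    worker-2: 20+147 = 167 > 100
  db-m sheds 107 req/s to app-b, queue-1, worker-2: 35 each (2 lost).
    app-b: 80+35 = 115 ≤ 120
    queue-1: 80+35 = 115 ≤ 140
    worker-2: 167+35 = 202 > 100
Round 3 — worker-2 crashes.
  worker-2 sheds 202 req/s to cache-2, search-2: 101 each.
    cache-2: 57+101 = 158 > 70
    search-2: 147+101 = 248 > 160
Round 4 — cache-2, search-2 crash.
  cache-2 sheds 158 req/s to queue-1: 158 each.
    queue-1: 115+158 = 273 > 140
  search-2 sheds 248 req/s: no online neighbours, lost.
Round 5 — queue-1 crashes.
  queue-1 sheds 273 req/s: no online neighbours, lost.
No further crashes.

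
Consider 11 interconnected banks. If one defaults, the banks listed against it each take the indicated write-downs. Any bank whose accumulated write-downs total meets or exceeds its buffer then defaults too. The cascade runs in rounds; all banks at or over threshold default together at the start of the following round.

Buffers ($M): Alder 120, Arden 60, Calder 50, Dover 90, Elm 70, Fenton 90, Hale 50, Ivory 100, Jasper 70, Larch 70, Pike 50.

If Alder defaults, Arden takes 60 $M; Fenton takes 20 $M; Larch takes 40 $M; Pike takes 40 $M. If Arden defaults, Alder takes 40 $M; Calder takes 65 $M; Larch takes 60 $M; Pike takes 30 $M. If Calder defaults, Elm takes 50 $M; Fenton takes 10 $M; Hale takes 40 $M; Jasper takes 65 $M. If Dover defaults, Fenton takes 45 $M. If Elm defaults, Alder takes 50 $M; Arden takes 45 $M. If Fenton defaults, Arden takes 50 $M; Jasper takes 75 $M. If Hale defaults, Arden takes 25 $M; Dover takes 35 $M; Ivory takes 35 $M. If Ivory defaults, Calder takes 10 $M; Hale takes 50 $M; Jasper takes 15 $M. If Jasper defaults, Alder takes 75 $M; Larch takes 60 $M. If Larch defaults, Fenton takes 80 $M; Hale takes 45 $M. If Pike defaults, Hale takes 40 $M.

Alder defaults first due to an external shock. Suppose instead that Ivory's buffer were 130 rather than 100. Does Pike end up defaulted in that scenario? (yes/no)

With Ivory's buffer at 130:
Round 1 — Alder defaults (initial).
  Arden: +60 → 60 ≥ 60
  Fenton: +20 → 20 < 90
  Larch: +40 → 40 < 70
  Pike: +40 → 40 < 50
Round 2 — Arden defaults.
  Calder: +65 → 65 ≥ 50
  Larch: +60 → 100 ≥ 70
  Pike: +30 → 70 ≥ 50
Round 3 — Calder, Larch, Pike default.
  Elm: +50 → 50 < 70
  Fenton: +10+80 → 110 ≥ 90
  Hale: +40+45+40 → 125 ≥ 50
  Jasper: +65 → 65 < 70
Round 4 — Fenton, Hale default.
  Dover: +35 → 35 < 90
  Ivory: +35 → 35 < 130
  Jasper: +75 → 140 ≥ 70
Round 5 — Jasper defaults.
No further defaults.

yes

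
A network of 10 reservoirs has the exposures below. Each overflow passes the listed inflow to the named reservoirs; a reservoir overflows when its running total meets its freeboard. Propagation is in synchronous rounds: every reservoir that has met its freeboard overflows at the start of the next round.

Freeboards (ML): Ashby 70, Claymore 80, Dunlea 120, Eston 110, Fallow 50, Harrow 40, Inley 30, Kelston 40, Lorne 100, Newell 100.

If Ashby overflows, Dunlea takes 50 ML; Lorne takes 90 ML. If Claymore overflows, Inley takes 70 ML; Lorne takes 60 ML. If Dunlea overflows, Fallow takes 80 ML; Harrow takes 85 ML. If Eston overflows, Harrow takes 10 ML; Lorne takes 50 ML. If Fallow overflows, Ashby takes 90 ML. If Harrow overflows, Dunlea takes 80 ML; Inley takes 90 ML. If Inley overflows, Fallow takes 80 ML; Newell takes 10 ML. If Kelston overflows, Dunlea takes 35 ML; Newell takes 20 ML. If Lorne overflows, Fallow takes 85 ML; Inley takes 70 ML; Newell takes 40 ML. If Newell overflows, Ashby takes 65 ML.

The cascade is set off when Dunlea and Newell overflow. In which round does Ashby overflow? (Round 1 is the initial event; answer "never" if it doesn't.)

3

Round 1 — Dunlea, Newell overflow (initial).
  Ashby: +65 → 65 < 70
  Fallow: +80 → 80 ≥ 50
  Harrow: +85 → 85 ≥ 40
Round 2 — Fallow, Harrow overflow.
  Ashby: +90 → 155 ≥ 70
  Inley: +90 → 90 ≥ 30
Round 3 — Ashby, Inley overflow.
  Lorne: +90 → 90 < 100
No further overflows.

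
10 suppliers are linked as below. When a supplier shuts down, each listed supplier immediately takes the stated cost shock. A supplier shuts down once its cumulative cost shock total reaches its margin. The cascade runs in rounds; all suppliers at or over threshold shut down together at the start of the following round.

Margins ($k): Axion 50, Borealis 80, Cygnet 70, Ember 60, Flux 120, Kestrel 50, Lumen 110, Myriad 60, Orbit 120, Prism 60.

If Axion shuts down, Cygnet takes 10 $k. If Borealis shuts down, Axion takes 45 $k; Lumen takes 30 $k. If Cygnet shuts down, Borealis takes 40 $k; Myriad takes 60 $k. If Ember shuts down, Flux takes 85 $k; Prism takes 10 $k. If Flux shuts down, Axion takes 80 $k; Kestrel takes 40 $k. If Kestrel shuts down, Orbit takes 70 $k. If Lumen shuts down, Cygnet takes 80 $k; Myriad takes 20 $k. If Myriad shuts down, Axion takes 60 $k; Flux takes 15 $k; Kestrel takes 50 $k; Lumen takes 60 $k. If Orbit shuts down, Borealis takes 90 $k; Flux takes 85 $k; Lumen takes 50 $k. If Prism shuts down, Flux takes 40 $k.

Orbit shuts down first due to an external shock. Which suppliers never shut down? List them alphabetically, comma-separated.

Axion, Cygnet, Ember, Flux, Kestrel, Lumen, Myriad, Prism

Round 1 — Orbit shuts down (initial).
  Borealis: +90 → 90 ≥ 80
  Flux: +85 → 85 < 120
  Lumen: +50 → 50 < 110
Round 2 — Borealis shuts down.
  Axion: +45 → 45 < 50
  Lumen: +30 → 80 < 110
No further shutdowns.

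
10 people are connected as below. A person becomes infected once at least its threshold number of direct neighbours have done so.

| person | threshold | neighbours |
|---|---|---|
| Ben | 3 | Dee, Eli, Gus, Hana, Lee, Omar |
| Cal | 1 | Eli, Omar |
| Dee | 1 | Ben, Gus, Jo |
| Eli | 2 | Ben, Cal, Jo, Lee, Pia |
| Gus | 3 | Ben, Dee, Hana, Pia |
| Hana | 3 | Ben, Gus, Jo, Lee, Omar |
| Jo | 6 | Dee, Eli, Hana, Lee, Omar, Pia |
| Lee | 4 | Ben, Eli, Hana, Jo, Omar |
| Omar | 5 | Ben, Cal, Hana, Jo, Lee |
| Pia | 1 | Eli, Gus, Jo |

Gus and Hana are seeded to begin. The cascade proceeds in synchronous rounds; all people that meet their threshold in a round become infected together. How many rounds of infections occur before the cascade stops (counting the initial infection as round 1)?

Round 1 — Gus, Hana become infected (initial).
Round 2 — checking thresholds:
  Ben: 2 of 6 neighbours < 3, not yet.
  Dee: 1 of 3 neighbours ≥ 1, becomes infected.
  Jo: 1 of 6 neighbours < 6, not yet.
  Lee: 1 of 5 neighbours < 4, not yet.
  Omar: 1 of 5 neighbours < 5, not yet.
  Pia: 1 of 3 neighbours ≥ 1, becomes infected.
Round 3 — checking thresholds:
  Ben: 3 of 6 neighbours ≥ 3, becomes infected.
  Eli: 1 of 5 neighbours < 2, not yet.
  Jo: 3 of 6 neighbours < 6, not yet.
  Lee: 1 of 5 neighbours < 4, not yet.
  Omar: 1 of 5 neighbours < 5, not yet.
Round 4 — checking thresholds:
  Eli: 2 of 5 neighbours ≥ 2, becomes infected.
  Jo: 3 of 6 neighbours < 6, not yet.
  Lee: 2 of 5 neighbours < 4, not yet.
  Omar: 2 of 5 neighbours < 5, not yet.
Round 5 — checking thresholds:
  Cal: 1 of 2 neighbours ≥ 1, becomes infected.
  Jo: 4 of 6 neighbours < 6, not yet.
  Lee: 3 of 5 neighbours < 4, not yet.
  Omar: 2 of 5 neighbours < 5, not yet.
Round 6 — no new infections; cascade stops.

5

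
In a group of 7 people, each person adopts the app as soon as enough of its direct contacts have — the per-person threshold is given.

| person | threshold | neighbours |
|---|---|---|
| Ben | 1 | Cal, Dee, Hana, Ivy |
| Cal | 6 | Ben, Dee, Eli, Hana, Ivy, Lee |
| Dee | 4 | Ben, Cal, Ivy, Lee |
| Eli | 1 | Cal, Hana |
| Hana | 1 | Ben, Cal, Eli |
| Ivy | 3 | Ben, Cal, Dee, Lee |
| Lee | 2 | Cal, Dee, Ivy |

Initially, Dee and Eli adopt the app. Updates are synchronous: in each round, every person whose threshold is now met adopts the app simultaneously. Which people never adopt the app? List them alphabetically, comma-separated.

Round 1 — Dee, Eli adopt the app (initial).
Round 2 — checking thresholds:
  Ben: 1 of 4 neighbours ≥ 1, adopts the app.
  Cal: 2 of 6 neighbours < 6, holds.
  Hana: 1 of 3 neighbours ≥ 1, adopts the app.
  Ivy: 1 of 4 neighbours < 3, holds.
  Lee: 1 of 3 neighbours < 2, holds.
Round 3 — no new adoptions; cascade stops.

Cal, Ivy, Lee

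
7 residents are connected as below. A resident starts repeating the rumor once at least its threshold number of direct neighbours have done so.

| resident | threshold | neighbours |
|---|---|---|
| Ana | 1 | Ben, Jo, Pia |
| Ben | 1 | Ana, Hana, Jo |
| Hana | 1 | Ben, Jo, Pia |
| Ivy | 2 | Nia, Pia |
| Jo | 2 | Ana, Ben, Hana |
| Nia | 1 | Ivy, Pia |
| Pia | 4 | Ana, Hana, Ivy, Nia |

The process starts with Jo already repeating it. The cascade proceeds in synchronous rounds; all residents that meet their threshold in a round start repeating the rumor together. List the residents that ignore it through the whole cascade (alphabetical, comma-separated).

Ivy, Nia, Pia

Round 1 — Jo starts repeating the rumor (initial).
Round 2 — checking thresholds:
  Ana: 1 of 3 neighbours ≥ 1, starts repeating the rumor.
  Ben: 1 of 3 neighbours ≥ 1, starts repeating the rumor.
  Hana: 1 of 3 neighbours ≥ 1, starts repeating the rumor.
Round 3 — no new spreads; cascade stops.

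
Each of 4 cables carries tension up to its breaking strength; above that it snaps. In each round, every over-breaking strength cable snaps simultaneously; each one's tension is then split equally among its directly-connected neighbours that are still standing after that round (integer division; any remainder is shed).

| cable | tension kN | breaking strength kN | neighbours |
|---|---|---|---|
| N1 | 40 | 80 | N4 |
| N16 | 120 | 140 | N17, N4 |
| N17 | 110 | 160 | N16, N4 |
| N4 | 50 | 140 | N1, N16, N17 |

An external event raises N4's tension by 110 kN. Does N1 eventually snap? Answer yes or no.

yes

Round 1 — N4 at 160 > 140. N4 snaps.
  N4 sheds 160 kN to N1, N16, N17: 53 each (1 lost).
    N1: 40+53 = 93 > 80
    N16: 120+53 = 173 > 140
    N17: 110+53 = 163 > 160
Round 2 — N1, N16, N17 snap.
  N1 sheds 93 kN: no online neighbours, lost.
  N16 sheds 173 kN: no online neighbours, lost.
  N17 sheds 163 kN: no online neighbours, lost.
No further breaks.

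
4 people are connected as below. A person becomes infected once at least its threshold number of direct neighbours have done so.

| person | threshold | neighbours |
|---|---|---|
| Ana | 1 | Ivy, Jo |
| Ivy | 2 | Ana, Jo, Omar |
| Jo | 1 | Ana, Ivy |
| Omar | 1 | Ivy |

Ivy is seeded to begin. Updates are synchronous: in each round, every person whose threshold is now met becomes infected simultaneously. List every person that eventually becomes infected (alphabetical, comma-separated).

Ana, Ivy, Jo, Omar

Round 1 — Ivy becomes infected (initial).
Round 2 — checking thresholds:
  Ana: 1 of 2 neighbours ≥ 1, becomes infected.
  Jo: 1 of 2 neighbours ≥ 1, becomes infected.
  Omar: 1 of 1 neighbours ≥ 1, becomes infected.
Round 3 — no new infections; cascade stops.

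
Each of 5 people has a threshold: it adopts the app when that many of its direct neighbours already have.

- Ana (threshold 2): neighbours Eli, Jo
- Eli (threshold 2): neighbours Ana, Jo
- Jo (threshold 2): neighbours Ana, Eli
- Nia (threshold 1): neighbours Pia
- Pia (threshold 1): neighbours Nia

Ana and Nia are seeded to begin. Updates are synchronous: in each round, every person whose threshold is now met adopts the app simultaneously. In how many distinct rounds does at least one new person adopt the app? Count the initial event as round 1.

Round 1 — Ana, Nia adopt the app (initial).
Round 2 — checking thresholds:
  Eli: 1 of 2 neighbours < 2, below threshold.
  Jo: 1 of 2 neighbours < 2, below threshold.
  Pia: 1 of 1 neighbours ≥ 1, adopts the app.
Round 3 — no new adoptions; cascade stops.

2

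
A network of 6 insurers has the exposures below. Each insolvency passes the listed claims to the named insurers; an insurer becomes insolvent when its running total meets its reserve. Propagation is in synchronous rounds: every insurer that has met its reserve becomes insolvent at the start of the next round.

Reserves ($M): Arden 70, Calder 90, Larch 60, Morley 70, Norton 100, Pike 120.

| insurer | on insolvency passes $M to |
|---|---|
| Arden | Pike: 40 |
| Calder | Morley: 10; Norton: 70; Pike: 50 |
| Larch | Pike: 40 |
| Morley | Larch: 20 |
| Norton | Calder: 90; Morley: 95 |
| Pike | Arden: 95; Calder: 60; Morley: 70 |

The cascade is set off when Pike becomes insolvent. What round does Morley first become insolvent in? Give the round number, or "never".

Round 1 — Pike becomes insolvent (initial).
  Arden: +95 → 95 ≥ 70
  Calder: +60 → 60 < 90
  Morley: +70 → 70 ≥ 70
Round 2 — Arden, Morley become insolvent.
  Larch: +20 → 20 < 60
No further insolvencies.

2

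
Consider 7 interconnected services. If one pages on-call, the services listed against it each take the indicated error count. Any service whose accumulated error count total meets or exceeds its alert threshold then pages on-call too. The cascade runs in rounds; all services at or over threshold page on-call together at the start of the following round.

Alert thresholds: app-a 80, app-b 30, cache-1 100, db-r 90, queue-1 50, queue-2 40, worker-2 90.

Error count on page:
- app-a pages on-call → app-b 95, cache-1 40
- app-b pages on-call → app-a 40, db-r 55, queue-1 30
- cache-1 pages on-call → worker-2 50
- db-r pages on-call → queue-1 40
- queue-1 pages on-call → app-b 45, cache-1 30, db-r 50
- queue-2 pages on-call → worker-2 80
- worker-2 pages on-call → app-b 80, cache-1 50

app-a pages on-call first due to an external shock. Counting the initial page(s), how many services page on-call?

2

Round 1 — app-a pages on-call (initial).
  app-b: +95 → 95 ≥ 30
  cache-1: +40 → 40 < 100
Round 2 — app-b pages on-call.
  db-r: +55 → 55 < 90
  queue-1: +30 → 30 < 50
No further pages.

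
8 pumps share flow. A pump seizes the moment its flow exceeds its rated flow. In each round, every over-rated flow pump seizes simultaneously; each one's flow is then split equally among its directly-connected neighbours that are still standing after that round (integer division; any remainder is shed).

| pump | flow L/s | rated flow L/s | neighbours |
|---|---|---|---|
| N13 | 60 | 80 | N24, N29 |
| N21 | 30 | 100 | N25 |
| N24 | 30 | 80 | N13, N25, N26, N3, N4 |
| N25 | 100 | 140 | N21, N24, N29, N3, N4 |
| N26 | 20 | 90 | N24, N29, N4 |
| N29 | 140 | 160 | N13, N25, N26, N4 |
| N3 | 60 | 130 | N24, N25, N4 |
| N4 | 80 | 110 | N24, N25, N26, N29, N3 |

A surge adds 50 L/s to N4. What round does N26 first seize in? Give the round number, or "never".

Round 1 — N4 at 130 > 110. N4 seizes.
  N4 sheds 130 L/s to N24, N25, N26, N29, N3: 26 each.
    N24: 30+26 = 56 ≤ 80
    N25: 100+26 = 126 ≤ 140
    N26: 20+26 = 46 ≤ 90
    N29: 140+26 = 166 > 160
    N3: 60+26 = 86 ≤ 130
Round 2 — N29 seizes.
  N29 sheds 166 L/s to N13, N25, N26: 55 each (1 lost).
    N13: 60+55 = 115 > 80
    N25: 126+55 = 181 > 140
    N26: 46+55 = 101 > 90
Round 3 — N13, N25, N26 seize.
  N13 sheds 115 L/s to N24: 115 each.
    N24: 56+115 = 171 > 80
  N25 sheds 181 L/s to N21, N24, N3: 60 each (1 lost).
    N21: 30+60 = 90 ≤ 100
    N24: 171+60 = 231 > 80
    N3: 86+60 = 146 > 130
  N26 sheds 101 L/s to N24: 101 each.
    N24: 231+101 = 332 > 80
Round 4 — N24, N3 seize.
  N24 sheds 332 L/s: no online neighbours, lost.
  N3 sheds 146 L/s: no online neighbours, lost.
No further seizures.

3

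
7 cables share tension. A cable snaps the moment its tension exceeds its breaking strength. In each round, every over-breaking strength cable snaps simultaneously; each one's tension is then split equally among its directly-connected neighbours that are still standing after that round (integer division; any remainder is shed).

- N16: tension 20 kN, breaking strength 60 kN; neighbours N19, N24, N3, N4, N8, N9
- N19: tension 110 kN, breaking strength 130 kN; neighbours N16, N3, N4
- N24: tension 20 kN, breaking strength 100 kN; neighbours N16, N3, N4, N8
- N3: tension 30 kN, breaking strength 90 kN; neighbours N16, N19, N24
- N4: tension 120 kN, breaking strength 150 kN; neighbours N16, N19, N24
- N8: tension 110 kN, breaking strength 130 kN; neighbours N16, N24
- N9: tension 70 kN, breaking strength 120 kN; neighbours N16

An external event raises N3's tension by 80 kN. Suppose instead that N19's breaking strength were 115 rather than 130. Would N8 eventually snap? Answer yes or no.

yes

With N19's breaking strength at 115:
Round 1 — N3 at 110 > 90. N3 snaps.
  N3 sheds 110 kN to N16, N19, N24: 36 each (2 lost).
    N16: 20+36 = 56 ≤ 60
    N19: 110+36 = 146 > 115
    N24: 20+36 = 56 ≤ 100
Round 2 — N19 snaps.
  N19 sheds 146 kN to N16, N4: 73 each.
    N16: 56+73 = 129 > 60
    N4: 120+73 = 193 > 150
Round 3 — N16, N4 snap.
  N16 sheds 129 kN to N24, N8, N9: 43 each.
    N24: 56+43 = 99 ≤ 100
    N8: 110+43 = 153 > 130
    N9: 70+43 = 113 ≤ 120
  N4 sheds 193 kN to N24: 193 each.
    N24: 99+193 = 292 > 100
Round 4 — N24, N8 snap.
  N24 sheds 292 kN: no online neighbours, lost.
  N8 sheds 153 kN: no online neighbours, lost.
No further breaks.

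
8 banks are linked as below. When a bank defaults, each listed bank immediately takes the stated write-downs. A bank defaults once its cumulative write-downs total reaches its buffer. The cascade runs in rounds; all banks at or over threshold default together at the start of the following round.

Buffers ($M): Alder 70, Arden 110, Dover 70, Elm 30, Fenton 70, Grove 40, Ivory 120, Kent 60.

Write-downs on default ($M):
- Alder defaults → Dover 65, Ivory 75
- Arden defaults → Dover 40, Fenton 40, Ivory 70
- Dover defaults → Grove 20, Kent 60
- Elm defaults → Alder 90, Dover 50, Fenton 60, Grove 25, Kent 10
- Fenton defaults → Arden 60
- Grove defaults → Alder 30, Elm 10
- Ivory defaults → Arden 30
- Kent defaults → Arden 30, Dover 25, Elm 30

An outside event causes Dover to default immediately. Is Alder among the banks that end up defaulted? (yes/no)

Round 1 — Dover defaults (initial).
  Grove: +20 → 20 < 40
  Kent: +60 → 60 ≥ 60
Round 2 — Kent defaults.
  Arden: +30 → 30 < 110
  Elm: +30 → 30 ≥ 30
Round 3 — Elm defaults.
  Alder: +90 → 90 ≥ 70
  Fenton: +60 → 60 < 70
  Grove: +25 → 45 ≥ 40
Round 4 — Alder, Grove default.
  Ivory: +75 → 75 < 120
No further defaults.

yes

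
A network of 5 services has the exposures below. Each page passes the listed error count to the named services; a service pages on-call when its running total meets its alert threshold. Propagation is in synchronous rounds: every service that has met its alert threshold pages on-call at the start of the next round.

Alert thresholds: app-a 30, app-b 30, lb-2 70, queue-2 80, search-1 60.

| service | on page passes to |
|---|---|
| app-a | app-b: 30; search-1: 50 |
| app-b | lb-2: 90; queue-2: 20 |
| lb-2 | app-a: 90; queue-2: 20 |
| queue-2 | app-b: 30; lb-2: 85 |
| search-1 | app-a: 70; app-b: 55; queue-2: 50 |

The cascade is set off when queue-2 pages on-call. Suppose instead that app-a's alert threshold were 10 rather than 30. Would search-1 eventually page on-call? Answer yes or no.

With app-a's alert threshold at 10:
Round 1 — queue-2 pages on-call (initial).
  app-b: +30 → 30 ≥ 30
  lb-2: +85 → 85 ≥ 70
Round 2 — app-b, lb-2 page on-call.
  app-a: +90 → 90 ≥ 10
Round 3 — app-a pages on-call.
  search-1: +50 → 50 < 60
No further pages.

no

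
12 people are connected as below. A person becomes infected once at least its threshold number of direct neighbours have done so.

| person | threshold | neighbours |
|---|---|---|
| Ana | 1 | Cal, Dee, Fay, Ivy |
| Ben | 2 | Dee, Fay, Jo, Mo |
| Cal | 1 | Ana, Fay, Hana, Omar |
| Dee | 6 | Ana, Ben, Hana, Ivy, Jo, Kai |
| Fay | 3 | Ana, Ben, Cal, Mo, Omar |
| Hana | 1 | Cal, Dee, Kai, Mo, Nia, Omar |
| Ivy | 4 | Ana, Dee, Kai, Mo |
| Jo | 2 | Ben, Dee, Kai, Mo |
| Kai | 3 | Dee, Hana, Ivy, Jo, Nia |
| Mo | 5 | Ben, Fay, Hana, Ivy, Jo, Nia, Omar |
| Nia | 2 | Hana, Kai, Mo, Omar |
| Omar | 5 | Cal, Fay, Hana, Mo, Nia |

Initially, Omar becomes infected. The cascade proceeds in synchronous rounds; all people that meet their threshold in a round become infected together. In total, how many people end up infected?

Round 1 — Omar becomes infected (initial).
Round 2 — checking thresholds:
  Cal: 1 of 4 neighbours ≥ 1, becomes infected.
  Fay: 1 of 5 neighbours < 3, holds.
  Hana: 1 of 6 neighbours ≥ 1, becomes infected.
  Mo: 1 of 7 neighbours < 5, holds.
  Nia: 1 of 4 neighbours < 2, holds.
Round 3 — checking thresholds:
  Ana: 1 of 4 neighbours ≥ 1, becomes infected.
  Dee: 1 of 6 neighbours < 6, holds.
  Fay: 2 of 5 neighbours < 3, holds.
  Kai: 1 of 5 neighbours < 3, holds.
  Mo: 2 of 7 neighbours < 5, holds.
  Nia: 2 of 4 neighbours ≥ 2, becomes infected.
Round 4 — checking thresholds:
  Dee: 2 of 6 neighbours < 6, holds.
  Fay: 3 of 5 neighbours ≥ 3, becomes infected.
  Ivy: 1 of 4 neighbours < 4, holds.
  Kai: 2 of 5 neighbours < 3, holds.
  Mo: 3 of 7 neighbours < 5, holds.
Round 5 — no new infections; cascade stops.

6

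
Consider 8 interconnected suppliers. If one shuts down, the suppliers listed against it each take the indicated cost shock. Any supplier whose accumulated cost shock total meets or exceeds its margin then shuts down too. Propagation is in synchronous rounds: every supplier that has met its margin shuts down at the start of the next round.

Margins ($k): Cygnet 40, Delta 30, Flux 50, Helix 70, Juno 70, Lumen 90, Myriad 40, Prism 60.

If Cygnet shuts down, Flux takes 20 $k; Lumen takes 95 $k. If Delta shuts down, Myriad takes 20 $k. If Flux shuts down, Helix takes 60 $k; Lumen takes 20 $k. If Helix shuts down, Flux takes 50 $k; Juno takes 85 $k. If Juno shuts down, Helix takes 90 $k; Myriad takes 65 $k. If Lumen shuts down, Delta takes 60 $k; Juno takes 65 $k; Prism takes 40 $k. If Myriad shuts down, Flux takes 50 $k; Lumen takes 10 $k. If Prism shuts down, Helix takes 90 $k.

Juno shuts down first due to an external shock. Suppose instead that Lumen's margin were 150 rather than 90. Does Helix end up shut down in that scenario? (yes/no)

yes

With Lumen's margin at 150:
Round 1 — Juno shuts down (initial).
  Helix: +90 → 90 ≥ 70
  Myriad: +65 → 65 ≥ 40
Round 2 — Helix, Myriad shut down.
  Flux: +50+50 → 100 ≥ 50
  Lumen: +10 → 10 < 150
Round 3 — Flux shuts down.
  Lumen: +20 → 30 < 150
No further shutdowns.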